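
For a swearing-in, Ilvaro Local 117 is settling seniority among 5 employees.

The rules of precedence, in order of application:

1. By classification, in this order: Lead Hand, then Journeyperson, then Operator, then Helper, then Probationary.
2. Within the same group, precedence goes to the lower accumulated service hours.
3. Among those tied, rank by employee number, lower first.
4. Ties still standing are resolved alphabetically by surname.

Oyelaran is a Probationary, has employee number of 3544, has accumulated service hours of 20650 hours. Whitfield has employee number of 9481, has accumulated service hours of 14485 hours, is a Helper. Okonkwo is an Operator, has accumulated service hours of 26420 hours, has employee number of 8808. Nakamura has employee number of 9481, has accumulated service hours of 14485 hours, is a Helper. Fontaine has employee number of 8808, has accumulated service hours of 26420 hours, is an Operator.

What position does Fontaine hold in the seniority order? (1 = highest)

By classification: Fontaine and Okonkwo (Operator); then Nakamura and Whitfield (Helper); then Oyelaran (Probationary).
Fontaine and Okonkwo both have accumulated service hours 26420 hours, so the next rule applies.
Fontaine and Okonkwo both have employee number 8808, so the next rule applies.
Among Fontaine and Okonkwo, alphabetically by surname: Fontaine before Okonkwo.
Nakamura and Whitfield both have accumulated service hours 14485 hours, so the next rule applies.
Nakamura and Whitfield both have employee number 9481, so the next rule applies.
Among Nakamura and Whitfield, alphabetically by surname: Nakamura before Whitfield.
Order: Fontaine, Okonkwo, Nakamura, Whitfield, Oyelaran. So position 1.

1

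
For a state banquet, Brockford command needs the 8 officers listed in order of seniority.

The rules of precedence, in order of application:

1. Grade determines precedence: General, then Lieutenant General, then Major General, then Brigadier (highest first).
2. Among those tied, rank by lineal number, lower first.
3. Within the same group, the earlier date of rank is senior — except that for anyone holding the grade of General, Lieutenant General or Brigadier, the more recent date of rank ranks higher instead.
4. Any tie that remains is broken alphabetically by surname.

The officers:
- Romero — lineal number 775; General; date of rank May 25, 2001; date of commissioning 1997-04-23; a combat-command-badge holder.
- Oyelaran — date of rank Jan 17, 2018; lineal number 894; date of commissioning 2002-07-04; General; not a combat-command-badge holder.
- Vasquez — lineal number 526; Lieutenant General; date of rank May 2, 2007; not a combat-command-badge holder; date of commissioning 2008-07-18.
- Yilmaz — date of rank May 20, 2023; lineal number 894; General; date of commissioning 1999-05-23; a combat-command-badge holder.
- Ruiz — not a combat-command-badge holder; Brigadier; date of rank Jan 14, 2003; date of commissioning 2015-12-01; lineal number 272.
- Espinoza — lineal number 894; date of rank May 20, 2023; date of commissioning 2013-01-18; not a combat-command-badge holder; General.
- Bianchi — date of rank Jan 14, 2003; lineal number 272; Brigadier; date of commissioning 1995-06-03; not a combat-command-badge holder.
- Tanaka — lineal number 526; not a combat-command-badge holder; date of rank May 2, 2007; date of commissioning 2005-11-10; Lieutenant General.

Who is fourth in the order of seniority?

Oyelaran

By grade: Romero, Espinoza, Yilmaz and Oyelaran (General); then Tanaka and Vasquez (Lieutenant General); then Bianchi and Ruiz (Brigadier).
Among Romero, Espinoza, Yilmaz and Oyelaran, by lineal number (lower first): Romero (775) before Espinoza, Yilmaz and Oyelaran (894).
Among Espinoza, Yilmaz and Oyelaran, by date of rank (later first) (reversed rule for this group): Espinoza and Yilmaz (May 20, 2023) before Oyelaran (Jan 17, 2018).
Among Espinoza and Yilmaz, alphabetically by surname: Espinoza before Yilmaz.
Tanaka and Vasquez both have lineal number 526, so the next rule applies.
Tanaka and Vasquez both have date of rank May 2, 2007, so the next rule applies.
Among Tanaka and Vasquez, alphabetically by surname: Tanaka before Vasquez.
Bianchi and Ruiz both have lineal number 272, so the next rule applies.
Bianchi and Ruiz both have date of rank Jan 14, 2003, so the next rule applies.
Among Bianchi and Ruiz, alphabetically by surname: Bianchi before Ruiz.
Order: Romero, Espinoza, Yilmaz, Oyelaran, Tanaka, Vasquez, Bianchi, Ruiz.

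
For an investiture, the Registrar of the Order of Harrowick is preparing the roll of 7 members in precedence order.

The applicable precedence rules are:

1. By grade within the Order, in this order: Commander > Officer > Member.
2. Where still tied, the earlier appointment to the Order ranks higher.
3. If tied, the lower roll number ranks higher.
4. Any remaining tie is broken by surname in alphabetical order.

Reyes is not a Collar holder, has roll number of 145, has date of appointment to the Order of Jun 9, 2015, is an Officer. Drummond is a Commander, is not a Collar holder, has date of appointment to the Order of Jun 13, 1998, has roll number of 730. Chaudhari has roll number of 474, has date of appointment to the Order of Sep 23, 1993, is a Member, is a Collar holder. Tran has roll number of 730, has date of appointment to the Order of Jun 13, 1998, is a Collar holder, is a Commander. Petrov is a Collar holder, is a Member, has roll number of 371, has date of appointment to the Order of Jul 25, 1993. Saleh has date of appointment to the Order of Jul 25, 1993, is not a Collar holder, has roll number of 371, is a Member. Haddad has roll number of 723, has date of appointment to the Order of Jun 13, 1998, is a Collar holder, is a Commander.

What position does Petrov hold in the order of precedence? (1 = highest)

By grade within the Order: Haddad, Drummond and Tran (Commander); then Reyes (Officer); then Petrov, Saleh and Chaudhari (Member).
Haddad, Drummond and Tran all have date of appointment to the Order Jun 13, 1998, so the next rule applies.
Among Haddad, Drummond and Tran, by roll number (lower first): Haddad (723) before Drummond and Tran (730).
Among Drummond and Tran, alphabetically by surname: Drummond before Tran.
Among Petrov, Saleh and Chaudhari, by date of appointment to the Order (earlier first): Petrov and Saleh (Jul 25, 1993) before Chaudhari (Sep 23, 1993).
Petrov and Saleh both have roll number 371, so the next rule applies.
Among Petrov and Saleh, alphabetically by surname: Petrov before Saleh.
Order: Haddad, Drummond, Tran, Reyes, Petrov, Saleh, Chaudhari. So position 5.

5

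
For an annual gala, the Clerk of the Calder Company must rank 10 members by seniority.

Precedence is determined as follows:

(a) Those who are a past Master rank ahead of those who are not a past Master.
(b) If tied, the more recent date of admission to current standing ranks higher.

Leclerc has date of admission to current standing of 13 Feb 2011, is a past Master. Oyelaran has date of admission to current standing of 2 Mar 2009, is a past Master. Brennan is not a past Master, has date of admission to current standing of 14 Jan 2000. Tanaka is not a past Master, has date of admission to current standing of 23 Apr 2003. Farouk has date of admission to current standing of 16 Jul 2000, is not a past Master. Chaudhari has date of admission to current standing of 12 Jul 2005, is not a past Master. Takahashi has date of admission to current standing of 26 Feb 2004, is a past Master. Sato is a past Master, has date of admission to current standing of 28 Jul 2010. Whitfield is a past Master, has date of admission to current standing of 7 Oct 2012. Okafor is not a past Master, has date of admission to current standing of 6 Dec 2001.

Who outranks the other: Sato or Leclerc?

By the first rule: Whitfield, Leclerc, Sato, Oyelaran and Takahashi (each a past Master); then Chaudhari, Tanaka, Okafor, Farouk and Brennan (each not a past Master).
Among Whitfield, Leclerc, Sato, Oyelaran and Takahashi, by date of admission to current standing (later first): Whitfield (7 Oct 2012) before Leclerc (13 Feb 2011) before Sato (28 Jul 2010) before Oyelaran (2 Mar 2009) before Takahashi (26 Feb 2004).
Among Chaudhari, Tanaka, Okafor, Farouk and Brennan, by date of admission to current standing (later first): Chaudhari (12 Jul 2005) before Tanaka (23 Apr 2003) before Okafor (6 Dec 2001) before Farouk (16 Jul 2000) before Brennan (14 Jan 2000).
So Leclerc takes precedence.

Leclerc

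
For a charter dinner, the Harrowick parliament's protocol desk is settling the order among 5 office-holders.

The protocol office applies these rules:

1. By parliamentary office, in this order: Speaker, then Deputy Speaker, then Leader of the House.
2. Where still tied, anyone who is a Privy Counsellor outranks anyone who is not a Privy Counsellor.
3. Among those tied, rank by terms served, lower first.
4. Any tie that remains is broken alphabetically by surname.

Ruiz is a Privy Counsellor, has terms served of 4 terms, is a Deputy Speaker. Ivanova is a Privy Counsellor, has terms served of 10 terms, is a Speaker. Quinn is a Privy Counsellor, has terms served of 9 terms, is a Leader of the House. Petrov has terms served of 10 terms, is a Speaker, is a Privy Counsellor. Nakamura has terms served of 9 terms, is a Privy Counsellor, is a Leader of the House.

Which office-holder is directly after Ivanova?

Petrov

By parliamentary office: Ivanova and Petrov (Speaker); then Ruiz (Deputy Speaker); then Nakamura and Quinn (Leader of the House).
Ivanova and Petrov are each a Privy Counsellor, so the next rule applies.
Ivanova and Petrov both have terms served 10 terms, so the next rule applies.
Among Ivanova and Petrov, alphabetically by surname: Ivanova before Petrov.
Nakamura and Quinn are each a Privy Counsellor, so the next rule applies.
Nakamura and Quinn both have terms served 9 terms, so the next rule applies.
Among Nakamura and Quinn, alphabetically by surname: Nakamura before Quinn.
Order: Ivanova, Petrov, Ruiz, Nakamura, Quinn.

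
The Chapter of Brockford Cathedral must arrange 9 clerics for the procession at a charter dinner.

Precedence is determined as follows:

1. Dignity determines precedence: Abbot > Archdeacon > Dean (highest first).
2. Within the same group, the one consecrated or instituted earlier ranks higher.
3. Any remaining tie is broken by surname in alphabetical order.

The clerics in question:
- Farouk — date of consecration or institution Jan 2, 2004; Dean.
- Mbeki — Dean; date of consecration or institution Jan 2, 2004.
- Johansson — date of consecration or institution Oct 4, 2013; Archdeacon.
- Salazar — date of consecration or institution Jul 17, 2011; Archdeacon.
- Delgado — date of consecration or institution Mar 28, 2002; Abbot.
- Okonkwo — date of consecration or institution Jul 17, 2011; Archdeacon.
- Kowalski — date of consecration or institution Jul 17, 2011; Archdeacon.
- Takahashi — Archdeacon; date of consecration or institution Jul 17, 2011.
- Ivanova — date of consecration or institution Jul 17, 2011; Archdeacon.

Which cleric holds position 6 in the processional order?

By dignity: Delgado (Abbot); then Ivanova, Kowalski, Okonkwo, Salazar, Takahashi and Johansson (Archdeacon); then Farouk and Mbeki (Dean).
Among Ivanova, Kowalski, Okonkwo, Salazar, Takahashi and Johansson, by date of consecration or institution (earlier first): Ivanova, Kowalski, Okonkwo, Salazar and Takahashi (Jul 17, 2011) before Johansson (Oct 4, 2013).
Among Ivanova, Kowalski, Okonkwo, Salazar and Takahashi, alphabetically by surname: Ivanova before Kowalski before Okonkwo before Salazar before Takahashi.
Farouk and Mbeki both have date of consecration or institution Jan 2, 2004, so the next rule applies.
Among Farouk and Mbeki, alphabetically by surname: Farouk before Mbeki.
Order: Delgado, Ivanova, Kowalski, Okonkwo, Salazar, Takahashi, Johansson, Farouk, Mbeki.

Takahashi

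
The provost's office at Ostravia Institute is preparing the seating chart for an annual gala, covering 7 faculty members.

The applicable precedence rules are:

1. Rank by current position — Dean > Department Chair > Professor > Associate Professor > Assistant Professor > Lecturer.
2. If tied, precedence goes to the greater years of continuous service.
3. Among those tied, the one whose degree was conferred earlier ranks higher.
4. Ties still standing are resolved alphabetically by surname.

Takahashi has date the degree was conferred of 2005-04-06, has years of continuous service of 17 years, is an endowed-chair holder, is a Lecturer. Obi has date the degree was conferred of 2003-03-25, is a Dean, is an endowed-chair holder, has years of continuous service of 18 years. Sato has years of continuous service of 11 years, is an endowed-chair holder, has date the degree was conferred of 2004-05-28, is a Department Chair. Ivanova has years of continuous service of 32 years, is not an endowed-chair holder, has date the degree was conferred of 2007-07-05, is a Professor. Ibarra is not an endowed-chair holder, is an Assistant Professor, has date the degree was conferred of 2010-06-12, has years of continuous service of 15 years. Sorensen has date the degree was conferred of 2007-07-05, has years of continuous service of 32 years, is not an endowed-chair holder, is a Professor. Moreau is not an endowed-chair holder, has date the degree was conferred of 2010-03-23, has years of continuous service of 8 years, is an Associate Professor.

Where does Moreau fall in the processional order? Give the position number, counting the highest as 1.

By current position: Obi (Dean); then Sato (Department Chair); then Ivanova and Sorensen (Professor); then Moreau (Associate Professor); then Ibarra (Assistant Professor); then Takahashi (Lecturer).
Ivanova and Sorensen both have years of continuous service 32 years, so the next rule applies.
Ivanova and Sorensen both have date the degree was conferred 2007-07-05, so the next rule applies.
Among Ivanova and Sorensen, alphabetically by surname: Ivanova before Sorensen.
Order: Obi, Sato, Ivanova, Sorensen, Moreau, Ibarra, Takahashi. So position 5.

5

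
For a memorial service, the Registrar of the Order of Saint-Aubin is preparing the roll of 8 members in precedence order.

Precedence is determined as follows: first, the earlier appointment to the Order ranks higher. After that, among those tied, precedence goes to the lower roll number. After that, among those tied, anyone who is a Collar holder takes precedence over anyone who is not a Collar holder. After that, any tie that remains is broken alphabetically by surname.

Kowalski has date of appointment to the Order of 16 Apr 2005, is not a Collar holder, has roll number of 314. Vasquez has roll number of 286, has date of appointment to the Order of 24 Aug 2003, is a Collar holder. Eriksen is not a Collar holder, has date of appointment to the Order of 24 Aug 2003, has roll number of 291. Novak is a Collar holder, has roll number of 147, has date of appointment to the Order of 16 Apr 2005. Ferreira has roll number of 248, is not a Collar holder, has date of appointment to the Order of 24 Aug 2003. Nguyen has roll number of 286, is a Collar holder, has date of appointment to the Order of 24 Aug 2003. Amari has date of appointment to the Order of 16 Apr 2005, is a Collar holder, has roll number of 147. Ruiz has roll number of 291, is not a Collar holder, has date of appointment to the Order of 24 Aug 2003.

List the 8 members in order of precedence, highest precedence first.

By date of appointment to the Order (earlier first): Ferreira, Nguyen, Vasquez, Eriksen and Ruiz (each 24 Aug 2003); then Amari, Novak and Kowalski (each 16 Apr 2005).
Among Ferreira, Nguyen, Vasquez, Eriksen and Ruiz, by roll number (lower first): Ferreira (248) before Nguyen and Vasquez (286) before Eriksen and Ruiz (291).
Nguyen and Vasquez are each a Collar holder, so the next rule applies.
Among Nguyen and Vasquez, alphabetically by surname: Nguyen before Vasquez.
Eriksen and Ruiz are each not a Collar holder, so the next rule applies.
Among Eriksen and Ruiz, alphabetically by surname: Eriksen before Ruiz.
Among Amari, Novak and Kowalski, by roll number (lower first): Amari and Novak (147) before Kowalski (314).
Amari and Novak are each a Collar holder, so the next rule applies.
Among Amari and Novak, alphabetically by surname: Amari before Novak.
Full order: Ferreira, Nguyen, Vasquez, Eriksen, Ruiz, Amari, Novak, Kowalski.

Ferreira, Nguyen, Vasquez, Eriksen, Ruiz, Amari, Novak, Kowalski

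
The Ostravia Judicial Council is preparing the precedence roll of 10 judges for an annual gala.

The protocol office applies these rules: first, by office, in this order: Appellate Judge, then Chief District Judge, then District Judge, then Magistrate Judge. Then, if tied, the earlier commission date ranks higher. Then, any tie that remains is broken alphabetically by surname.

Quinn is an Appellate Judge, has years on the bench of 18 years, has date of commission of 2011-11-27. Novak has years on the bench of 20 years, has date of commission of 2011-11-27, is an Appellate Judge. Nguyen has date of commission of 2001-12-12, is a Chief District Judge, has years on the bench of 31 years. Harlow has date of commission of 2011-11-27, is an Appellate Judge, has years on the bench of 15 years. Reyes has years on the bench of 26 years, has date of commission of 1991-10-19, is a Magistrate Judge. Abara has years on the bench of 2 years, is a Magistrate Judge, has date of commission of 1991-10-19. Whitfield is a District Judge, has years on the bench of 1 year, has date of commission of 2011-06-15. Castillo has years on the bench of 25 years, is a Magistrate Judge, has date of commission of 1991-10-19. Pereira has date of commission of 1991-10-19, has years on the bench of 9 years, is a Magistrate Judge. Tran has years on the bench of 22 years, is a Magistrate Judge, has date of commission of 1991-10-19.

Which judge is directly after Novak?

Quinn

By office: Harlow, Novak and Quinn (Appellate Judge); then Nguyen (Chief District Judge); then Whitfield (District Judge); then Abara, Castillo, Pereira, Reyes and Tran (Magistrate Judge).
Harlow, Novak and Quinn all have date of commission 2011-11-27, so the next rule applies.
Among Harlow, Novak and Quinn, alphabetically by surname: Harlow before Novak before Quinn.
Abara, Castillo, Pereira, Reyes and Tran all have date of commission 1991-10-19, so the next rule applies.
Among Abara, Castillo, Pereira, Reyes and Tran, alphabetically by surname: Abara before Castillo before Pereira before Reyes before Tran.
Order: Harlow, Novak, Quinn, Nguyen, Whitfield, Abara, Castillo, Pereira, Reyes, Tran.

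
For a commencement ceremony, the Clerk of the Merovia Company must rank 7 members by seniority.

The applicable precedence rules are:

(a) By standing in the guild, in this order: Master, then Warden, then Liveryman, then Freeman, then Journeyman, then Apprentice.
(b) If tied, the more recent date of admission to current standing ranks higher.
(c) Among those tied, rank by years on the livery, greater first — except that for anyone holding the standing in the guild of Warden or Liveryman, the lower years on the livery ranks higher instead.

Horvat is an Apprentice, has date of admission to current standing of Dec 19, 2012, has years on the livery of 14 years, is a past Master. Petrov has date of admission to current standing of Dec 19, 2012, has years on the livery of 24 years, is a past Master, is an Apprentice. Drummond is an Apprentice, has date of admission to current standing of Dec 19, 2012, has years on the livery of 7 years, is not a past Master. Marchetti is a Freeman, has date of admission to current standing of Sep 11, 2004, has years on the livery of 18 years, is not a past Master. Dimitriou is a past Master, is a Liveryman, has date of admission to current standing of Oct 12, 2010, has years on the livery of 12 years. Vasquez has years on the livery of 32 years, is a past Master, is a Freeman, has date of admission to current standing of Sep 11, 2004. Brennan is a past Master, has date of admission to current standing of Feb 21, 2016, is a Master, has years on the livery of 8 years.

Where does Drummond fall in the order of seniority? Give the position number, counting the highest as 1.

7

By standing in the guild: Brennan (Master); then Dimitriou (Liveryman); then Vasquez and Marchetti (Freeman); then Petrov, Horvat and Drummond (Apprentice).
Vasquez and Marchetti both have date of admission to current standing Sep 11, 2004, so the next rule applies.
Among Vasquez and Marchetti, by years on the livery (higher first): Vasquez (32 years) before Marchetti (18 years).
Petrov, Horvat and Drummond all have date of admission to current standing Dec 19, 2012, so the next rule applies.
Among Petrov, Horvat and Drummond, by years on the livery (higher first): Petrov (24 years) before Horvat (14 years) before Drummond (7 years).
Order: Brennan, Dimitriou, Vasquez, Marchetti, Petrov, Horvat, Drummond. So position 7.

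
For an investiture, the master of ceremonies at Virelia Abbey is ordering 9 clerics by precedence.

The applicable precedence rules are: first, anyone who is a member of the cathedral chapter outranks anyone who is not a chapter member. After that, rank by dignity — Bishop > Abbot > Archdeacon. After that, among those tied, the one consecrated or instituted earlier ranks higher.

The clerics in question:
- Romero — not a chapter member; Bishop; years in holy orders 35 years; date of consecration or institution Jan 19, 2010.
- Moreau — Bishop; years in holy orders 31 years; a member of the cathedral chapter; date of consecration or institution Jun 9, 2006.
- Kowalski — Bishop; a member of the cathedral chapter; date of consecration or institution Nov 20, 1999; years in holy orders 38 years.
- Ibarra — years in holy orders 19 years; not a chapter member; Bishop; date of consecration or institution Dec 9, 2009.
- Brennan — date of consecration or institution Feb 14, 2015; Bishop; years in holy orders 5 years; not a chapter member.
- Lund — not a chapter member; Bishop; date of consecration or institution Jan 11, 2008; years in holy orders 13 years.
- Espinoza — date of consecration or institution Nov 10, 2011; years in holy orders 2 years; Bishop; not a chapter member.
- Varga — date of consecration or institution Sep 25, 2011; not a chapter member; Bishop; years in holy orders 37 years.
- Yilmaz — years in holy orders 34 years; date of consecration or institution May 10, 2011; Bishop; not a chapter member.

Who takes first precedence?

Kowalski

By the first rule: Kowalski and Moreau (both a member of the cathedral chapter); then Lund, Ibarra, Romero, Yilmaz, Varga, Espinoza and Brennan (each not a chapter member).
Kowalski and Moreau are each Bishop, so the next rule applies.
Among Kowalski and Moreau, by date of consecration or institution (earlier first): Kowalski (Nov 20, 1999) before Moreau (Jun 9, 2006).
Lund, Ibarra, Romero, Yilmaz, Varga, Espinoza and Brennan are each Bishop, so the next rule applies.
Among Lund, Ibarra, Romero, Yilmaz, Varga, Espinoza and Brennan, by date of consecration or institution (earlier first): Lund (Jan 11, 2008) before Ibarra (Dec 9, 2009) before Romero (Jan 19, 2010) before Yilmaz (May 10, 2011) before Varga (Sep 25, 2011) before Espinoza (Nov 10, 2011) before Brennan (Feb 14, 2015).
Order: Kowalski, Moreau, Lund, Ibarra, Romero, Yilmaz, Varga, Espinoza, Brennan.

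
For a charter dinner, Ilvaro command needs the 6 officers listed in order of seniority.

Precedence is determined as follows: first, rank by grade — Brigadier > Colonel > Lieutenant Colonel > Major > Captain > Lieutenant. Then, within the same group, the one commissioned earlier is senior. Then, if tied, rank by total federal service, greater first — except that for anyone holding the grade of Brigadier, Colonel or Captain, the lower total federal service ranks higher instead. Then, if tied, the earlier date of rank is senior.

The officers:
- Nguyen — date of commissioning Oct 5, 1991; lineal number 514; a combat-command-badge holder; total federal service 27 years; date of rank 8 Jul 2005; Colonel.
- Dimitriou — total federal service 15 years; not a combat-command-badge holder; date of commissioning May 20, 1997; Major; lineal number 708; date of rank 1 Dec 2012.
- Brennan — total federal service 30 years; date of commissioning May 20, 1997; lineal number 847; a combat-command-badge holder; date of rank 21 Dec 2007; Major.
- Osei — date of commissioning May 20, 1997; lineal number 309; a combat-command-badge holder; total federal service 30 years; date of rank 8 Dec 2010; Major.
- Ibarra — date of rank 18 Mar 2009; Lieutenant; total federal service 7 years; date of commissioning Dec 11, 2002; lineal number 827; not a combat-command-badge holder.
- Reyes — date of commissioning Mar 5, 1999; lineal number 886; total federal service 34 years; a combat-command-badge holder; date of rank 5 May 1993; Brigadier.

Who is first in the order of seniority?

By grade: Reyes (Brigadier); then Nguyen (Colonel); then Brennan, Osei and Dimitriou (Major); then Ibarra (Lieutenant).
Brennan, Osei and Dimitriou all have date of commissioning May 20, 1997, so the next rule applies.
Among Brennan, Osei and Dimitriou, by total federal service (higher first): Brennan and Osei (30 years) before Dimitriou (15 years).
Among Brennan and Osei, by date of rank (earlier first): Brennan (21 Dec 2007) before Osei (8 Dec 2010).
Order: Reyes, Nguyen, Brennan, Osei, Dimitriou, Ibarra.

Reyes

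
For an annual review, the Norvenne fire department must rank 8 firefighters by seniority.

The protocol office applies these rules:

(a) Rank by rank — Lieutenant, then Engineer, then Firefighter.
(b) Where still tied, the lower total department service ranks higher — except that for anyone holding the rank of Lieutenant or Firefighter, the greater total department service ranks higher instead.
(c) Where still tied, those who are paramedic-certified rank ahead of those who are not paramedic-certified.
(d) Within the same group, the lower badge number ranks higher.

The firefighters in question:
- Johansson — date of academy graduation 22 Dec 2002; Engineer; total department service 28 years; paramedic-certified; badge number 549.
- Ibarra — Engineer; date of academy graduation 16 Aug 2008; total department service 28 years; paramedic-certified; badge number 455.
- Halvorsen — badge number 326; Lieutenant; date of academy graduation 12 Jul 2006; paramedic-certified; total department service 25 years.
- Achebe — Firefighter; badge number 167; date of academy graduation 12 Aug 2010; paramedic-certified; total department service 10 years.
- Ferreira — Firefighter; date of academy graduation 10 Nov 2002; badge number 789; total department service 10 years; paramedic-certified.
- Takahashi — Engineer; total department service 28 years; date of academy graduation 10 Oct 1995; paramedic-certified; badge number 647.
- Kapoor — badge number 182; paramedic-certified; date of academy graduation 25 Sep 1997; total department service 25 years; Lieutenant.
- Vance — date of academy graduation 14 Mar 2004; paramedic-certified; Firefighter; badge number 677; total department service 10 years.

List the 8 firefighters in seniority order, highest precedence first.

Kapoor, Halvorsen, Ibarra, Johansson, Takahashi, Achebe, Vance, Ferreira

By rank: Kapoor and Halvorsen (Lieutenant); then Ibarra, Johansson and Takahashi (Engineer); then Achebe, Vance and Ferreira (Firefighter).
Kapoor and Halvorsen both have total department service 25 years, so the next rule applies.
Kapoor and Halvorsen are each paramedic-certified, so the next rule applies.
Among Kapoor and Halvorsen, by badge number (lower first): Kapoor (182) before Halvorsen (326).
Ibarra, Johansson and Takahashi all have total department service 28 years, so the next rule applies.
Ibarra, Johansson and Takahashi are each paramedic-certified, so the next rule applies.
Among Ibarra, Johansson and Takahashi, by badge number (lower first): Ibarra (455) before Johansson (549) before Takahashi (647).
Achebe, Vance and Ferreira all have total department service 10 years, so the next rule applies.
Achebe, Vance and Ferreira are each paramedic-certified, so the next rule applies.
Among Achebe, Vance and Ferreira, by badge number (lower first): Achebe (167) before Vance (677) before Ferreira (789).
Full order: Kapoor, Halvorsen, Ibarra, Johansson, Takahashi, Achebe, Vance, Ferreira.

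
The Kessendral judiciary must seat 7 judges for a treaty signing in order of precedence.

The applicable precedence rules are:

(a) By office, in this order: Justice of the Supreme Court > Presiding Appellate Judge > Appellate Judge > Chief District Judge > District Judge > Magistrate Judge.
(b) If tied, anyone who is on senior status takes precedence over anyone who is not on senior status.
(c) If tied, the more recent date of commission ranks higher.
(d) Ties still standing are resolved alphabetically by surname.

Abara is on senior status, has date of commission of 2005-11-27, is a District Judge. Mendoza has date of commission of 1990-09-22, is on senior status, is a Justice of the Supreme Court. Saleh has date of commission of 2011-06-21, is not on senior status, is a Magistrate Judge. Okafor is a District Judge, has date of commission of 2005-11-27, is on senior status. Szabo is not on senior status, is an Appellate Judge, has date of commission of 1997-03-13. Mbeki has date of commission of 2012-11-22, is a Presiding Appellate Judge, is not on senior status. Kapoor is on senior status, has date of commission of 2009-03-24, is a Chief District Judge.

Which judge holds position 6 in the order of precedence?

Okafor

By office: Mendoza (Justice of the Supreme Court); then Mbeki (Presiding Appellate Judge); then Szabo (Appellate Judge); then Kapoor (Chief District Judge); then Abara and Okafor (District Judge); then Saleh (Magistrate Judge).
Abara and Okafor are each on senior status, so the next rule applies.
Abara and Okafor both have date of commission 2005-11-27, so the next rule applies.
Among Abara and Okafor, alphabetically by surname: Abara before Okafor.
Order: Mendoza, Mbeki, Szabo, Kapoor, Abara, Okafor, Saleh.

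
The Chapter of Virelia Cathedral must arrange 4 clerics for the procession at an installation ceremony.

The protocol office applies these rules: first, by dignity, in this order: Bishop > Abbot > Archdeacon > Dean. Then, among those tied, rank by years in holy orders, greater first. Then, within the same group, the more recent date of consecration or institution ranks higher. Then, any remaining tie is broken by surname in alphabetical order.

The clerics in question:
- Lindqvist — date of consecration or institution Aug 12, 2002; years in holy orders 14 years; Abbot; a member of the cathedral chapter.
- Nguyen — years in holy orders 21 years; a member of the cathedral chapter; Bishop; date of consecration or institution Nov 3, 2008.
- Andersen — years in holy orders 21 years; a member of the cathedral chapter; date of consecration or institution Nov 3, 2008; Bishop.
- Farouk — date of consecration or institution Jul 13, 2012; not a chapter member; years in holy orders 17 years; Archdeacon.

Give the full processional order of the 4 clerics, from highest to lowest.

By dignity: Andersen and Nguyen (Bishop); then Lindqvist (Abbot); then Farouk (Archdeacon).
Andersen and Nguyen both have years in holy orders 21 years, so the next rule applies.
Andersen and Nguyen both have date of consecration or institution Nov 3, 2008, so the next rule applies.
Among Andersen and Nguyen, alphabetically by surname: Andersen before Nguyen.
Full order: Andersen, Nguyen, Lindqvist, Farouk.

Andersen, Nguyen, Lindqvist, Farouk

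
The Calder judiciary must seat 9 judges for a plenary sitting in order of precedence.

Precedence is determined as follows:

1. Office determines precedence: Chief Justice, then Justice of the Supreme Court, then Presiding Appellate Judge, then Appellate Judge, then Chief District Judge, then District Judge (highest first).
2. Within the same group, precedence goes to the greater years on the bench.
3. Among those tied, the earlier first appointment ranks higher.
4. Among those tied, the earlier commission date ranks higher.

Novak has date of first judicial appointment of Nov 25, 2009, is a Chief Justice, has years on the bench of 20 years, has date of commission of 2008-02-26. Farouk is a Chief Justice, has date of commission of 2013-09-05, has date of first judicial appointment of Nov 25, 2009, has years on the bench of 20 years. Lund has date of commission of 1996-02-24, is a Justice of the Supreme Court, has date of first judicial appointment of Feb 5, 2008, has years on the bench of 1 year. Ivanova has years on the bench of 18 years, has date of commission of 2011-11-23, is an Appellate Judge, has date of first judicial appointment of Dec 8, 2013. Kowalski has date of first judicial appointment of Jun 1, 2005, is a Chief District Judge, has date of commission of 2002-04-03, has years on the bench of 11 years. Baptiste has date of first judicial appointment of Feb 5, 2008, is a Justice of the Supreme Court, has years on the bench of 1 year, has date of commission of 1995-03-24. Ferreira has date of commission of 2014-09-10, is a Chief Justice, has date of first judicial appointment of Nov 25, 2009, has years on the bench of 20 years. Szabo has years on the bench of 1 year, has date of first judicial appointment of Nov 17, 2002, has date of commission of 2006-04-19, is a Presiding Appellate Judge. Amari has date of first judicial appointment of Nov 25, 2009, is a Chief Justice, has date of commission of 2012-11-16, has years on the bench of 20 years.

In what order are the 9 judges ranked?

Novak, Amari, Farouk, Ferreira, Baptiste, Lund, Szabo, Ivanova, Kowalski

By office: Novak, Amari, Farouk and Ferreira (Chief Justice); then Baptiste and Lund (Justice of the Supreme Court); then Szabo (Presiding Appellate Judge); then Ivanova (Appellate Judge); then Kowalski (Chief District Judge).
Novak, Amari, Farouk and Ferreira all have years on the bench 20 years, so the next rule applies.
Novak, Amari, Farouk and Ferreira all have date of first judicial appointment Nov 25, 2009, so the next rule applies.
Among Novak, Amari, Farouk and Ferreira, by date of commission (earlier first): Novak (2008-02-26) before Amari (2012-11-16) before Farouk (2013-09-05) before Ferreira (2014-09-10).
Baptiste and Lund both have years on the bench 1 year, so the next rule applies.
Baptiste and Lund both have date of first judicial appointment Feb 5, 2008, so the next rule applies.
Among Baptiste and Lund, by date of commission (earlier first): Baptiste (1995-03-24) before Lund (1996-02-24).
Full order: Novak, Amari, Farouk, Ferreira, Baptiste, Lund, Szabo, Ivanova, Kowalski.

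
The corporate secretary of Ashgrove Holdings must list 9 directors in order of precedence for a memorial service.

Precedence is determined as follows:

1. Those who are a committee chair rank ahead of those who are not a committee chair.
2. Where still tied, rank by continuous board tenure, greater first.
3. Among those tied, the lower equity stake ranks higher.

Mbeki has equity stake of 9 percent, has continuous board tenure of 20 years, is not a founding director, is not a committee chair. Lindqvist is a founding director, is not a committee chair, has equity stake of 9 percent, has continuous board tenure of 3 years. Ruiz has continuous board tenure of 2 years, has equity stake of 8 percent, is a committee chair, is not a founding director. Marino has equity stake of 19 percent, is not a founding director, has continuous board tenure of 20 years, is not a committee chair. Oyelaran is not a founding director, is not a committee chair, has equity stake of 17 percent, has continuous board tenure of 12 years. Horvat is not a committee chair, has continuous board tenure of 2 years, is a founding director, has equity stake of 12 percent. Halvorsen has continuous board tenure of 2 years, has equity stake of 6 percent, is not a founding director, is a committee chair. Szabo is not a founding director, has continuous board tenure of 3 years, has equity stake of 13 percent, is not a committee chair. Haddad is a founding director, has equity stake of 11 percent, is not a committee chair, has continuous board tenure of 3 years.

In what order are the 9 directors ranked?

By the first rule: Halvorsen and Ruiz (both a committee chair); then Mbeki, Marino, Oyelaran, Lindqvist, Haddad, Szabo and Horvat (each not a committee chair).
Halvorsen and Ruiz both have continuous board tenure 2 years, so the next rule applies.
Among Halvorsen and Ruiz, by equity stake (lower first): Halvorsen (6 percent) before Ruiz (8 percent).
Among Mbeki, Marino, Oyelaran, Lindqvist, Haddad, Szabo and Horvat, by continuous board tenure (higher first): Mbeki and Marino (20 years) before Oyelaran (12 years) before Lindqvist, Haddad and Szabo (3 years) before Horvat (2 years).
Among Mbeki and Marino, by equity stake (lower first): Mbeki (9 percent) before Marino (19 percent).
Among Lindqvist, Haddad and Szabo, by equity stake (lower first): Lindqvist (9 percent) before Haddad (11 percent) before Szabo (13 percent).
Full order: Halvorsen, Ruiz, Mbeki, Marino, Oyelaran, Lindqvist, Haddad, Szabo, Horvat.

Halvorsen, Ruiz, Mbeki, Marino, Oyelaran, Lindqvist, Haddad, Szabo, Horvat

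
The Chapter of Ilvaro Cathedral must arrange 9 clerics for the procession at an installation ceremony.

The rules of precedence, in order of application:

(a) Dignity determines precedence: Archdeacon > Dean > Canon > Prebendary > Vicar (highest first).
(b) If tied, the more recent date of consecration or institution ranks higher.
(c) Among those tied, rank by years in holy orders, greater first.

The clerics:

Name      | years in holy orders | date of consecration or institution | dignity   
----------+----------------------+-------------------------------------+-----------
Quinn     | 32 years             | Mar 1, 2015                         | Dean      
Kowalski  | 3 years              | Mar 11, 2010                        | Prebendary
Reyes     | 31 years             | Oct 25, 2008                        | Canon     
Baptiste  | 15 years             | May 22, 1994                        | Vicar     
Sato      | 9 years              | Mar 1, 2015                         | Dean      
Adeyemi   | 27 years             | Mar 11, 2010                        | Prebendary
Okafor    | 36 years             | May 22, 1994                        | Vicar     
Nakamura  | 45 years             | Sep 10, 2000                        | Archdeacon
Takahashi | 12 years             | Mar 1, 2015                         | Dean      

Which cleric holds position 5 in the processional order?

Reyes

By dignity: Nakamura (Archdeacon); then Quinn, Takahashi and Sato (Dean); then Reyes (Canon); then Adeyemi and Kowalski (Prebendary); then Okafor and Baptiste (Vicar).
Quinn, Takahashi and Sato all have date of consecration or institution Mar 1, 2015, so the next rule applies.
Among Quinn, Takahashi and Sato, by years in holy orders (higher first): Quinn (32 years) before Takahashi (12 years) before Sato (9 years).
Adeyemi and Kowalski both have date of consecration or institution Mar 11, 2010, so the next rule applies.
Among Adeyemi and Kowalski, by years in holy orders (higher first): Adeyemi (27 years) before Kowalski (3 years).
Okafor and Baptiste both have date of consecration or institution May 22, 1994, so the next rule applies.
Among Okafor and Baptiste, by years in holy orders (higher first): Okafor (36 years) before Baptiste (15 years).
Order: Nakamura, Quinn, Takahashi, Sato, Reyes, Adeyemi, Kowalski, Okafor, Baptiste.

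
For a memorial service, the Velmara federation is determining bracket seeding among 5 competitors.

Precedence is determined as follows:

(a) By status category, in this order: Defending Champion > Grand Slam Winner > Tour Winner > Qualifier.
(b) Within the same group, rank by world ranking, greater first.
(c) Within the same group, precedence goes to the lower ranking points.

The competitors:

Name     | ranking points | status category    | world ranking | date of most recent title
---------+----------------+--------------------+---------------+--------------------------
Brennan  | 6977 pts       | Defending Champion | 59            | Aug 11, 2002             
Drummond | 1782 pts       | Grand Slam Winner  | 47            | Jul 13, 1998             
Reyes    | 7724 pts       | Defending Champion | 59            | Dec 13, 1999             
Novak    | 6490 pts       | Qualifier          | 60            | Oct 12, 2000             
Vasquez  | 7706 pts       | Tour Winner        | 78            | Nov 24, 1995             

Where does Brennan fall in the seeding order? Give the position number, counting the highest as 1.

1

By status category: Brennan and Reyes (Defending Champion); then Drummond (Grand Slam Winner); then Vasquez (Tour Winner); then Novak (Qualifier).
Brennan and Reyes both have world ranking 59, so the next rule applies.
Among Brennan and Reyes, by ranking points (lower first): Brennan (6977 pts) before Reyes (7724 pts).
Order: Brennan, Reyes, Drummond, Vasquez, Novak. So position 1.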